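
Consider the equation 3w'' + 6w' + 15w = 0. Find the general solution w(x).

Divide through by 3: w'' + 2w' + 5w = 0.
Characteristic equation r² + 2r + 5 = 0 has discriminant (2)² - 4·(5) = -16 < 0, so r = -1 ± 2i.
Hence w_h = C1*cos(2*x)*exp(-x) + C2*exp(-x)*sin(2*x).

w = C1*cos(2*x)*exp(-x) + C2*exp(-x)*sin(2*x)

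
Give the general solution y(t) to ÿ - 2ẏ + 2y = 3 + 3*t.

y = 3 + 3*t/2 + C1*cos(t)*exp(t) + C2*exp(t)*sin(t)

Characteristic equation r² - 2r + 2 = 0 has discriminant (-2)² - 4·(2) = -4 < 0, so r = 1 ± i.
Hence y_h = C1*cos(t)*exp(t) + C2*exp(t)*sin(t).
For the particular solution try y_p = A0 + A1*t. Substituting and matching coefficients of each power of t gives A0 = 3, A1 = 3/2, so y_p = 3 + 3*t/2.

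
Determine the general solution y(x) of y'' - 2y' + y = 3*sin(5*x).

y = -18*sin(5*x)/169 + 15*cos(5*x)/338 + C1*exp(x) + C2*x*exp(x)

Characteristic equation r² - 2r + 1 = 0 has discriminant (-2)² - 4·(1) = 0, so r = 1 is a repeated root.
Hence y_h = (C1 + C2*x)*exp(x).
Try y_p = A*cos(5*x) + B*sin(5*x). Substituting and equating the coefficients of cos(5x) and sin(5x) gives A = 15/338, B = -18/169, so y_p = -18*sin(5*x)/169 + 15*cos(5*x)/338.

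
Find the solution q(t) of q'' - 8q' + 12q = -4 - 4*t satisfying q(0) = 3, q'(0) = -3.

q = -5/9 + 6*exp(2*t) - 22*exp(6*t)/9 - t/3

Characteristic equation r² - 8r + 12 = 0 factors as (r - 6)(r - 2) = 0, so r = 6, 2.
Hence q_h = C1*exp(6*t) + C2*exp(2*t).
For the particular solution try q_p = A0 + A1*t. Substituting and matching coefficients of each power of t gives A0 = -5/9, A1 = -1/3, so q_p = -5/9 - t/3.
General solution: q = -5/9 - t/3 + C1*exp(6*t) + C2*exp(2*t).
Apply the initial conditions: q(0) = -5/9 + C1 + C2 = 3 and q'(0) = -1/3 + 2*C2 + 6*C1 = -3. Solving gives C1 = -22/9, C2 = 6.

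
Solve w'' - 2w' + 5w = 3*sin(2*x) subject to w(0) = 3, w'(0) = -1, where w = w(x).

Characteristic equation r² - 2r + 5 = 0 has discriminant (-2)² - 4·(5) = -16 < 0, so r = 1 ± 2i.
Hence w_h = C1*cos(2*x)*exp(x) + C2*exp(x)*sin(2*x).
Try w_p = A*cos(2*x) + B*sin(2*x). Substituting and equating the coefficients of cos(2x) and sin(2x) gives A = 12/17, B = 3/17, so w_p = 3*sin(2*x)/17 + 12*cos(2*x)/17.
General solution: w = 3*sin(2*x)/17 + 12*cos(2*x)/17 + C1*cos(2*x)*exp(x) + C2*exp(x)*sin(2*x).
Apply the initial conditions: w(0) = 12/17 + C1 = 3 and w'(0) = 6/17 + C1 + 2*C2 = -1. Solving gives C1 = 39/17, C2 = -31/17.

w = 3*sin(2*x)/17 + 12*cos(2*x)/17 - 31*exp(x)*sin(2*x)/17 + 39*cos(2*x)*exp(x)/17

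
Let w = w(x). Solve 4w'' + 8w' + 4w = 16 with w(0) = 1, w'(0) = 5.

Divide through by 4: w'' + 2w' + w = 4.
Characteristic equation r² + 2r + 1 = 0 has discriminant (2)² - 4·(1) = 0, so r = -1 is a repeated root.
Hence w_h = (C1 + C2*x)*exp(-x).
For the particular solution try w_p = A0. Substituting and matching coefficients of each power of x gives A0 = 4, so w_p = 4.
General solution: w = 4 + C1*exp(-x) + C2*x*exp(-x).
Apply the initial conditions: w(0) = 4 + C1 = 1 and w'(0) = C2 - C1 = 5. Solving gives C1 = -3, C2 = 2.

w = 4 - 3*exp(-x) + 2*x*exp(-x)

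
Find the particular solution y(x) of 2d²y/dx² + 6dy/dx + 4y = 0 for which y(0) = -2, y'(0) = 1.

Divide through by 2: y'' + 3y' + 2y = 0.
Characteristic equation r² + 3r + 2 = 0 factors as (r + 1)(r + 2) = 0, so r = -1, -2.
Hence y_h = C1*exp(-x) + C2*exp(-2*x).
Apply the initial conditions: y(0) = C1 + C2 = -2 and y'(0) = -C1 - 2*C2 = 1. Solving gives C1 = -3, C2 = 1.

y = -3*exp(-x) + exp(-2*x)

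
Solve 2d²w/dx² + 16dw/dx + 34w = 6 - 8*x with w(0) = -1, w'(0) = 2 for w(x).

Divide through by 2: w'' + 8w' + 17w = 3 - 4*x.
Characteristic equation r² + 8r + 17 = 0 has discriminant (8)² - 4·(17) = -4 < 0, so r = -4 ± i.
Hence w_h = C1*cos(x)*exp(-4*x) + C2*exp(-4*x)*sin(x).
For the particular solution try w_p = A0 + A1*x. Substituting and matching coefficients of each power of x gives A0 = 83/289, A1 = -4/17, so w_p = 83/289 - 4*x/17.
General solution: w = 83/289 - 4*x/17 + C1*cos(x)*exp(-4*x) + C2*exp(-4*x)*sin(x).
Apply the initial conditions: w(0) = 83/289 + C1 = -1 and w'(0) = -4/17 + C2 - 4*C1 = 2. Solving gives C1 = -372/289, C2 = -842/289.

w = 83/289 - 4*x/17 - 842*exp(-4*x)*sin(x)/289 - 372*cos(x)*exp(-4*x)/289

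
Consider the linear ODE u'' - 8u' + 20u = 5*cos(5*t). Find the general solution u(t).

u = -8*sin(5*t)/65 - cos(5*t)/65 + C1*cos(2*t)*exp(4*t) + C2*exp(4*t)*sin(2*t)

Characteristic equation r² - 8r + 20 = 0 has discriminant (-8)² - 4·(20) = -16 < 0, so r = 4 ± 2i.
Hence u_h = C1*cos(2*t)*exp(4*t) + C2*exp(4*t)*sin(2*t).
Try u_p = A*cos(5*t) + B*sin(5*t). Substituting and equating the coefficients of cos(5t) and sin(5t) gives A = -1/65, B = -8/65, so u_p = -8*sin(5*t)/65 - cos(5*t)/65.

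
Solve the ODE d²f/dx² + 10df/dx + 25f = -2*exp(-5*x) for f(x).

f = C1*exp(-5*x) - x**2*exp(-5*x) + C2*x*exp(-5*x)

Characteristic equation r² + 10r + 25 = 0 has discriminant (10)² - 4·(25) = 0, so r = -5 is a repeated root.
Hence f_h = (C1 + C2*x)*exp(-5*x).
Since exp(-5*x) solves the homogeneous equation (r = -5 is a root of multiplicity 2), multiply the trial by x^2. Try f_p = A*x^2*exp(-5*x). Substituting into the equation and dividing by exp(-5*x) gives A = -1, so f_p = -x^2*exp(-5*x).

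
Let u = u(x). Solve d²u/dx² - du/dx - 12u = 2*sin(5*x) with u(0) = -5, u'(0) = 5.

Characteristic equation r² - r - 12 = 0 factors as (r + 3)(r - 4) = 0, so r = -3, 4.
Hence u_h = C1*exp(-3*x) + C2*exp(4*x).
Try u_p = A*cos(5*x) + B*sin(5*x). Substituting and equating the coefficients of cos(5x) and sin(5x) gives A = 5/697, B = -37/697, so u_p = -37*sin(5*x)/697 + 5*cos(5*x)/697.
General solution: u = -37*sin(5*x)/697 + 5*cos(5*x)/697 + C1*exp(-3*x) + C2*exp(4*x).
Apply the initial conditions: u(0) = 5/697 + C1 + C2 = -5 and u'(0) = -185/697 - 3*C1 + 4*C2 = 5. Solving gives C1 = -430/119, C2 = -400/287.

u = -430*exp(-3*x)/119 - 400*exp(4*x)/287 - 37*sin(5*x)/697 + 5*cos(5*x)/697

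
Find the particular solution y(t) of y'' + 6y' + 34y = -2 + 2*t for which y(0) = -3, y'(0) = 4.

y = -20/289 + t/17 - 1402*exp(-3*t)*sin(5*t)/1445 - 847*cos(5*t)*exp(-3*t)/289

Characteristic equation r² + 6r + 34 = 0 has discriminant (6)² - 4·(34) = -100 < 0, so r = -3 ± 5i.
Hence y_h = C1*cos(5*t)*exp(-3*t) + C2*exp(-3*t)*sin(5*t).
For the particular solution try y_p = A0 + A1*t. Substituting and matching coefficients of each power of t gives A0 = -20/289, A1 = 1/17, so y_p = -20/289 + t/17.
General solution: y = -20/289 + t/17 + C1*cos(5*t)*exp(-3*t) + C2*exp(-3*t)*sin(5*t).
Apply the initial conditions: y(0) = -20/289 + C1 = -3 and y'(0) = 1/17 - 3*C1 + 5*C2 = 4. Solving gives C1 = -847/289, C2 = -1402/1445.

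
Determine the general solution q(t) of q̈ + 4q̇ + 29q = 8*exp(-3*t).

q = 4*exp(-3*t)/13 + C1*cos(5*t)*exp(-2*t) + C2*exp(-2*t)*sin(5*t)

Characteristic equation r² + 4r + 29 = 0 has discriminant (4)² - 4·(29) = -100 < 0, so r = -2 ± 5i.
Hence q_h = C1*cos(5*t)*exp(-2*t) + C2*exp(-2*t)*sin(5*t).
Try q_p = A*exp(-3*t). Substituting into the equation and dividing by exp(-3*t) gives A = 4/13, so q_p = 4*exp(-3*t)/13.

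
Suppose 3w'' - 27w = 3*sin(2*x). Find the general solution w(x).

Divide through by 3: w'' - 9w = sin(2*x).
Characteristic equation r² - 9 = 0 factors as (r + 3)(r - 3) = 0, so r = -3, 3.
Hence w_h = C1*exp(-3*x) + C2*exp(3*x).
Try w_p = A*cos(2*x) + B*sin(2*x). Substituting and equating the coefficients of cos(2x) and sin(2x) gives A = 0, B = -1/13, so w_p = -sin(2*x)/13.

w = -sin(2*x)/13 + C1*exp(-3*x) + C2*exp(3*x)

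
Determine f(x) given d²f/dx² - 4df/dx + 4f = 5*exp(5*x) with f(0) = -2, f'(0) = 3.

f = -23*exp(2*x)/9 + 5*exp(5*x)/9 + 16*x*exp(2*x)/3

Characteristic equation r² - 4r + 4 = 0 has discriminant (-4)² - 4·(4) = 0, so r = 2 is a repeated root.
Hence f_h = (C1 + C2*x)*exp(2*x).
Try f_p = A*exp(5*x). Substituting into the equation and dividing by exp(5*x) gives A = 5/9, so f_p = 5*exp(5*x)/9.
General solution: f = 5*exp(5*x)/9 + C1*exp(2*x) + C2*x*exp(2*x).
Apply the initial conditions: f(0) = 5/9 + C1 = -2 and f'(0) = 25/9 + C2 + 2*C1 = 3. Solving gives C1 = -23/9, C2 = 16/3.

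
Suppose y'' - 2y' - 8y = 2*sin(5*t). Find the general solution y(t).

y = -66*sin(5*t)/1189 + 20*cos(5*t)/1189 + C1*exp(4*t) + C2*exp(-2*t)

Characteristic equation r² - 2r - 8 = 0 factors as (r - 4)(r + 2) = 0, so r = 4, -2.
Hence y_h = C1*exp(4*t) + C2*exp(-2*t).
Try y_p = A*cos(5*t) + B*sin(5*t). Substituting and equating the coefficients of cos(5t) and sin(5t) gives A = 20/1189, B = -66/1189, so y_p = -66*sin(5*t)/1189 + 20*cos(5*t)/1189.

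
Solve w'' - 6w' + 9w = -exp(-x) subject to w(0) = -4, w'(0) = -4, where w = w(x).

w = -63*exp(3*x)/16 - exp(-x)/16 + 31*x*exp(3*x)/4

Characteristic equation r² - 6r + 9 = 0 has discriminant (-6)² - 4·(9) = 0, so r = 3 is a repeated root.
Hence w_h = (C1 + C2*x)*exp(3*x).
Try w_p = A*exp(-x). Substituting into the equation and dividing by exp(-x) gives A = -1/16, so w_p = -exp(-x)/16.
General solution: w = -exp(-x)/16 + C1*exp(3*x) + C2*x*exp(3*x).
Apply the initial conditions: w(0) = -1/16 + C1 = -4 and w'(0) = 1/16 + C2 + 3*C1 = -4. Solving gives C1 = -63/16, C2 = 31/4.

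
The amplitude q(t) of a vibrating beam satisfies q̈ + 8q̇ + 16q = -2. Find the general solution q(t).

Characteristic equation r² + 8r + 16 = 0 has discriminant (8)² - 4·(16) = 0, so r = -4 is a repeated root.
Hence q_h = (C1 + C2*t)*exp(-4*t).
For the particular solution try q_p = A0. Substituting and matching coefficients of each power of t gives A0 = -1/8, so q_p = -1/8.

q = -1/8 + C1*exp(-4*t) + C2*t*exp(-4*t)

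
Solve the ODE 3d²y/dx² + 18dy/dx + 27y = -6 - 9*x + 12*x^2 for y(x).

y = 8/27 - 25*x/27 + 4*x**2/9 + C1*exp(-3*x) + C2*x*exp(-3*x)

Divide through by 3: y'' + 6y' + 9y = -2 - 3*x + 4*x^2.
Characteristic equation r² + 6r + 9 = 0 has discriminant (6)² - 4·(9) = 0, so r = -3 is a repeated root.
Hence y_h = (C1 + C2*x)*exp(-3*x).
For the particular solution try y_p = A0 + A1*x + A2*x^2. Substituting and matching coefficients of each power of x gives A0 = 8/27, A1 = -25/27, A2 = 4/9, so y_p = 8/27 - 25*x/27 + 4*x^2/9.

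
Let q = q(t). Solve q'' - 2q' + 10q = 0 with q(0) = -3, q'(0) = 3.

q = -3*cos(3*t)*exp(t) + 2*exp(t)*sin(3*t)

Characteristic equation r² - 2r + 10 = 0 has discriminant (-2)² - 4·(10) = -36 < 0, so r = 1 ± 3i.
Hence q_h = C1*cos(3*t)*exp(t) + C2*exp(t)*sin(3*t).
Apply the initial conditions: q(0) = C1 = -3 and q'(0) = C1 + 3*C2 = 3. Solving gives C1 = -3, C2 = 2.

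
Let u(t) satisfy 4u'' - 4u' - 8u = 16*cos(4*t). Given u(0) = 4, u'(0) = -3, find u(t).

Divide through by 4: u'' - u' - 2u = 4*cos(4*t).
Characteristic equation r² - r - 2 = 0 factors as (r - 2)(r + 1) = 0, so r = 2, -1.
Hence u_h = C1*exp(2*t) + C2*exp(-t).
Try u_p = A*cos(4*t) + B*sin(4*t). Substituting and equating the coefficients of cos(4t) and sin(4t) gives A = -18/85, B = -4/85, so u_p = -18*cos(4*t)/85 - 4*sin(4*t)/85.
General solution: u = -18*cos(4*t)/85 - 4*sin(4*t)/85 + C1*exp(2*t) + C2*exp(-t).
Apply the initial conditions: u(0) = -18/85 + C1 + C2 = 4 and u'(0) = -16/85 - C2 + 2*C1 = -3. Solving gives C1 = 7/15, C2 = 191/51.

u = -18*cos(4*t)/85 - 4*sin(4*t)/85 + 7*exp(2*t)/15 + 191*exp(-t)/51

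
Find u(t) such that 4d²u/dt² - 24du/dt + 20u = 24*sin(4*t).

u = -66*sin(4*t)/697 + 144*cos(4*t)/697 + C1*exp(5*t) + C2*exp(t)

Divide through by 4: u'' - 6u' + 5u = 6*sin(4*t).
Characteristic equation r² - 6r + 5 = 0 factors as (r - 5)(r - 1) = 0, so r = 5, 1.
Hence u_h = C1*exp(5*t) + C2*exp(t).
Try u_p = A*cos(4*t) + B*sin(4*t). Substituting and equating the coefficients of cos(4t) and sin(4t) gives A = 144/697, B = -66/697, so u_p = -66*sin(4*t)/697 + 144*cos(4*t)/697.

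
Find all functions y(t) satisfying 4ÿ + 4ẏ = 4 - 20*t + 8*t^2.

Divide through by 4: y'' + y' = 1 - 5*t + 2*t^2.
Characteristic equation r² + r = 0 factors as (r + 1)r = 0, so r = -1, 0.
Hence y_h = C1*exp(-t) + C2.
Since 0 is a characteristic root (multiplicity 1), multiply the polynomial trial by t: try y_p = t*(A0 + A1*t + A2*t^2). Substituting and matching coefficients of each power of t gives A0 = 10, A1 = -9/2, A2 = 2/3, so y_p = 10*t - 9*t^2/2 + 2*t^3/3.

y = C2 + 10*t - 9*t**2/2 + 2*t**3/3 + C1*exp(-t)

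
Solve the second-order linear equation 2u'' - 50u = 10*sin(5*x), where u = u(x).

Divide through by 2: u'' - 25u = 5*sin(5*x).
Characteristic equation r² - 25 = 0 factors as (r + 5)(r - 5) = 0, so r = -5, 5.
Hence u_h = C1*exp(-5*x) + C2*exp(5*x).
Try u_p = A*cos(5*x) + B*sin(5*x). Substituting and equating the coefficients of cos(5x) and sin(5x) gives A = 0, B = -1/10, so u_p = -sin(5*x)/10.

u = -sin(5*x)/10 + C1*exp(-5*x) + C2*exp(5*x)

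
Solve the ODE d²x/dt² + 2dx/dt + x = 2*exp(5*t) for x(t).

Characteristic equation r² + 2r + 1 = 0 has discriminant (2)² - 4·(1) = 0, so r = -1 is a repeated root.
Hence x_h = (C1 + C2*t)*exp(-t).
Try x_p = A*exp(5*t). Substituting into the equation and dividing by exp(5*t) gives A = 1/18, so x_p = exp(5*t)/18.

x = exp(5*t)/18 + C1*exp(-t) + C2*t*exp(-t)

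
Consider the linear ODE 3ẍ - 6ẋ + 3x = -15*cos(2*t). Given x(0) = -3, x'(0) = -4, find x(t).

Divide through by 3: x'' - 2x' + x = -5*cos(2*t).
Characteristic equation r² - 2r + 1 = 0 has discriminant (-2)² - 4·(1) = 0, so r = 1 is a repeated root.
Hence x_h = (C1 + C2*t)*exp(t).
Try x_p = A*cos(2*t) + B*sin(2*t). Substituting and equating the coefficients of cos(2t) and sin(2t) gives A = 3/5, B = 4/5, so x_p = 3*cos(2*t)/5 + 4*sin(2*t)/5.
General solution: x = 3*cos(2*t)/5 + 4*sin(2*t)/5 + C1*exp(t) + C2*t*exp(t).
Apply the initial conditions: x(0) = 3/5 + C1 = -3 and x'(0) = 8/5 + C1 + C2 = -4. Solving gives C1 = -18/5, C2 = -2.

x = -18*exp(t)/5 + 3*cos(2*t)/5 + 4*sin(2*t)/5 - 2*t*exp(t)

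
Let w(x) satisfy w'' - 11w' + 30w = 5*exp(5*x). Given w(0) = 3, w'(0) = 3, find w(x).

w = -7*exp(6*x) + 10*exp(5*x) - 5*x*exp(5*x)

Characteristic equation r² - 11r + 30 = 0 factors as (r - 5)(r - 6) = 0, so r = 5, 6.
Hence w_h = C1*exp(5*x) + C2*exp(6*x).
Since exp(5*x) solves the homogeneous equation (r = 5 is a root of multiplicity 1), multiply the trial by x. Try w_p = A*x*exp(5*x). Substituting into the equation and dividing by exp(5*x) gives A = -5, so w_p = -5*x*exp(5*x).
General solution: w = C1*exp(5*x) + C2*exp(6*x) - 5*x*exp(5*x).
Apply the initial conditions: w(0) = C1 + C2 = 3 and w'(0) = -5 + 5*C1 + 6*C2 = 3. Solving gives C1 = 10, C2 = -7.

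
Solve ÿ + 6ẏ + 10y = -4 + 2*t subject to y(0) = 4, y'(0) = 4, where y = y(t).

Characteristic equation r² + 6r + 10 = 0 has discriminant (6)² - 4·(10) = -4 < 0, so r = -3 ± i.
Hence y_h = C1*cos(t)*exp(-3*t) + C2*exp(-3*t)*sin(t).
For the particular solution try y_p = A0 + A1*t. Substituting and matching coefficients of each power of t gives A0 = -13/25, A1 = 1/5, so y_p = -13/25 + t/5.
General solution: y = -13/25 + t/5 + C1*cos(t)*exp(-3*t) + C2*exp(-3*t)*sin(t).
Apply the initial conditions: y(0) = -13/25 + C1 = 4 and y'(0) = 1/5 + C2 - 3*C1 = 4. Solving gives C1 = 113/25, C2 = 434/25.

y = -13/25 + t/5 + 113*cos(t)*exp(-3*t)/25 + 434*exp(-3*t)*sin(t)/25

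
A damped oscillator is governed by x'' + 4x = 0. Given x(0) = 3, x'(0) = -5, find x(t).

x = 3*cos(2*t) - 5*sin(2*t)/2

Characteristic equation r² + 4 = 0 has discriminant (0)² - 4·(4) = -16 < 0, so r = ± 2i.
Hence x_h = C1*cos(2*t) + C2*sin(2*t).
Apply the initial conditions: x(0) = C1 = 3 and x'(0) = 2*C2 = -5. Solving gives C1 = 3, C2 = -5/2.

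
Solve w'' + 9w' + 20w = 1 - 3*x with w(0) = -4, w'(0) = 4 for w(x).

Characteristic equation r² + 9r + 20 = 0 factors as (r + 4)(r + 5) = 0, so r = -4, -5.
Hence w_h = C1*exp(-4*x) + C2*exp(-5*x).
For the particular solution try w_p = A0 + A1*x. Substituting and matching coefficients of each power of x gives A0 = 47/400, A1 = -3/20, so w_p = 47/400 - 3*x/20.
General solution: w = 47/400 - 3*x/20 + C1*exp(-4*x) + C2*exp(-5*x).
Apply the initial conditions: w(0) = 47/400 + C1 + C2 = -4 and w'(0) = -3/20 - 5*C2 - 4*C1 = 4. Solving gives C1 = -263/16, C2 = 308/25.

w = 47/400 - 263*exp(-4*x)/16 - 3*x/20 + 308*exp(-5*x)/25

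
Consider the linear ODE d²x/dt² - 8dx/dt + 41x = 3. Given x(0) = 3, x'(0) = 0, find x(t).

Characteristic equation r² - 8r + 41 = 0 has discriminant (-8)² - 4·(41) = -100 < 0, so r = 4 ± 5i.
Hence x_h = C1*cos(5*t)*exp(4*t) + C2*exp(4*t)*sin(5*t).
For the particular solution try x_p = A0. Substituting and matching coefficients of each power of t gives A0 = 3/41, so x_p = 3/41.
General solution: x = 3/41 + C1*cos(5*t)*exp(4*t) + C2*exp(4*t)*sin(5*t).
Apply the initial conditions: x(0) = 3/41 + C1 = 3 and x'(0) = 4*C1 + 5*C2 = 0. Solving gives C1 = 120/41, C2 = -96/41.

x = 3/41 - 96*exp(4*t)*sin(5*t)/41 + 120*cos(5*t)*exp(4*t)/41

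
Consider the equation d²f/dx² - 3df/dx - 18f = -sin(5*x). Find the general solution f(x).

Characteristic equation r² - 3r - 18 = 0 factors as (r - 6)(r + 3) = 0, so r = 6, -3.
Hence f_h = C1*exp(6*x) + C2*exp(-3*x).
Try f_p = A*cos(5*x) + B*sin(5*x). Substituting and equating the coefficients of cos(5x) and sin(5x) gives A = -15/2074, B = 43/2074, so f_p = -15*cos(5*x)/2074 + 43*sin(5*x)/2074.

f = -15*cos(5*x)/2074 + 43*sin(5*x)/2074 + C1*exp(6*x) + C2*exp(-3*x)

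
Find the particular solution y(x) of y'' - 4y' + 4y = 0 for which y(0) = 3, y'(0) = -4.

Characteristic equation r² - 4r + 4 = 0 has discriminant (-4)² - 4·(4) = 0, so r = 2 is a repeated root.
Hence y_h = (C1 + C2*x)*exp(2*x).
Apply the initial conditions: y(0) = C1 = 3 and y'(0) = C2 + 2*C1 = -4. Solving gives C1 = 3, C2 = -10.

y = 3*exp(2*x) - 10*x*exp(2*x)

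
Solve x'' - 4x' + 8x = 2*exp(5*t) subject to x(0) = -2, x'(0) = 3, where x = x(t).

Characteristic equation r² - 4r + 8 = 0 has discriminant (-4)² - 4·(8) = -16 < 0, so r = 2 ± 2i.
Hence x_h = C1*cos(2*t)*exp(2*t) + C2*exp(2*t)*sin(2*t).
Try x_p = A*exp(5*t). Substituting into the equation and dividing by exp(5*t) gives A = 2/13, so x_p = 2*exp(5*t)/13.
General solution: x = 2*exp(5*t)/13 + C1*cos(2*t)*exp(2*t) + C2*exp(2*t)*sin(2*t).
Apply the initial conditions: x(0) = 2/13 + C1 = -2 and x'(0) = 10/13 + 2*C1 + 2*C2 = 3. Solving gives C1 = -28/13, C2 = 85/26.

x = 2*exp(5*t)/13 - 28*cos(2*t)*exp(2*t)/13 + 85*exp(2*t)*sin(2*t)/26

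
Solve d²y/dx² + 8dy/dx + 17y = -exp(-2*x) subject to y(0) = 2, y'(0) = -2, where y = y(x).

Characteristic equation r² + 8r + 17 = 0 has discriminant (8)² - 4·(17) = -4 < 0, so r = -4 ± i.
Hence y_h = C1*cos(x)*exp(-4*x) + C2*exp(-4*x)*sin(x).
Try y_p = A*exp(-2*x). Substituting into the equation and dividing by exp(-2*x) gives A = -1/5, so y_p = -exp(-2*x)/5.
General solution: y = -exp(-2*x)/5 + C1*cos(x)*exp(-4*x) + C2*exp(-4*x)*sin(x).
Apply the initial conditions: y(0) = -1/5 + C1 = 2 and y'(0) = 2/5 + C2 - 4*C1 = -2. Solving gives C1 = 11/5, C2 = 32/5.

y = -exp(-2*x)/5 + 11*cos(x)*exp(-4*x)/5 + 32*exp(-4*x)*sin(x)/5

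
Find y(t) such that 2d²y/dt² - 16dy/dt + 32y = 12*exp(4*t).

y = C1*exp(4*t) + 3*t**2*exp(4*t) + C2*t*exp(4*t)

Divide through by 2: y'' - 8y' + 16y = 6*exp(4*t).
Characteristic equation r² - 8r + 16 = 0 has discriminant (-8)² - 4·(16) = 0, so r = 4 is a repeated root.
Hence y_h = (C1 + C2*t)*exp(4*t).
Since exp(4*t) solves the homogeneous equation (r = 4 is a root of multiplicity 2), multiply the trial by t^2. Try y_p = A*t^2*exp(4*t). Substituting into the equation and dividing by exp(4*t) gives A = 3, so y_p = 3*t^2*exp(4*t).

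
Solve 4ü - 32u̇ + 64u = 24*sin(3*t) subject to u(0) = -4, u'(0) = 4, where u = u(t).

u = -2644*exp(4*t)/625 + 42*sin(3*t)/625 + 144*cos(3*t)/625 + 518*t*exp(4*t)/25

Divide through by 4: u'' - 8u' + 16u = 6*sin(3*t).
Characteristic equation r² - 8r + 16 = 0 has discriminant (-8)² - 4·(16) = 0, so r = 4 is a repeated root.
Hence u_h = (C1 + C2*t)*exp(4*t).
Try u_p = A*cos(3*t) + B*sin(3*t). Substituting and equating the coefficients of cos(3t) and sin(3t) gives A = 144/625, B = 42/625, so u_p = 42*sin(3*t)/625 + 144*cos(3*t)/625.
General solution: u = 42*sin(3*t)/625 + 144*cos(3*t)/625 + C1*exp(4*t) + C2*t*exp(4*t).
Apply the initial conditions: u(0) = 144/625 + C1 = -4 and u'(0) = 126/625 + C2 + 4*C1 = 4. Solving gives C1 = -2644/625, C2 = 518/25.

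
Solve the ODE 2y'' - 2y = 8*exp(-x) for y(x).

Divide through by 2: y'' - y = 4*exp(-x).
Characteristic equation r² - 1 = 0 factors as (r - 1)(r + 1) = 0, so r = 1, -1.
Hence y_h = C1*exp(x) + C2*exp(-x).
Since exp(-x) solves the homogeneous equation (r = -1 is a root of multiplicity 1), multiply the trial by x. Try y_p = A*x*exp(-x). Substituting into the equation and dividing by exp(-x) gives A = -2, so y_p = -2*x*exp(-x).

y = C1*exp(x) + C2*exp(-x) - 2*x*exp(-x)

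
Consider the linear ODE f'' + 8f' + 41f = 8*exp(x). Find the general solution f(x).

Characteristic equation r² + 8r + 41 = 0 has discriminant (8)² - 4·(41) = -100 < 0, so r = -4 ± 5i.
Hence f_h = C1*cos(5*x)*exp(-4*x) + C2*exp(-4*x)*sin(5*x).
Try f_p = A*exp(x). Substituting into the equation and dividing by exp(x) gives A = 4/25, so f_p = 4*exp(x)/25.

f = 4*exp(x)/25 + C1*cos(5*x)*exp(-4*x) + C2*exp(-4*x)*sin(5*x)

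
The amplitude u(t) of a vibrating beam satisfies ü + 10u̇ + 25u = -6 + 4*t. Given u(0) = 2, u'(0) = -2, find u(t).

Characteristic equation r² + 10r + 25 = 0 has discriminant (10)² - 4·(25) = 0, so r = -5 is a repeated root.
Hence u_h = (C1 + C2*t)*exp(-5*t).
For the particular solution try u_p = A0 + A1*t. Substituting and matching coefficients of each power of t gives A0 = -38/125, A1 = 4/25, so u_p = -38/125 + 4*t/25.
General solution: u = -38/125 + 4*t/25 + C1*exp(-5*t) + C2*t*exp(-5*t).
Apply the initial conditions: u(0) = -38/125 + C1 = 2 and u'(0) = 4/25 + C2 - 5*C1 = -2. Solving gives C1 = 288/125, C2 = 234/25.

u = -38/125 + 4*t/25 + 288*exp(-5*t)/125 + 234*t*exp(-5*t)/25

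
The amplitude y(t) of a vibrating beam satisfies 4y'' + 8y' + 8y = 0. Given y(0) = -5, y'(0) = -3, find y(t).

y = -8*exp(-t)*sin(t) - 5*cos(t)*exp(-t)

Divide through by 4: y'' + 2y' + 2y = 0.
Characteristic equation r² + 2r + 2 = 0 has discriminant (2)² - 4·(2) = -4 < 0, so r = -1 ± i.
Hence y_h = C1*cos(t)*exp(-t) + C2*exp(-t)*sin(t).
Apply the initial conditions: y(0) = C1 = -5 and y'(0) = C2 - C1 = -3. Solving gives C1 = -5, C2 = -8.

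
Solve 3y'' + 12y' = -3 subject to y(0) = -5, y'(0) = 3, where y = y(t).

Divide through by 3: y'' + 4y' = -1.
Characteristic equation r² + 4r = 0 factors as (r + 4)r = 0, so r = -4, 0.
Hence y_h = C1*exp(-4*t) + C2.
Since 0 is a characteristic root (multiplicity 1), multiply the polynomial trial by t: try y_p = A0*t. Substituting and matching coefficients of each power of t gives A0 = -1/4, so y_p = -t/4.
General solution: y = C2 - t/4 + C1*exp(-4*t).
Apply the initial conditions: y(0) = C1 + C2 = -5 and y'(0) = -1/4 - 4*C1 = 3. Solving gives C1 = -13/16, C2 = -67/16.

y = -67/16 - 13*exp(-4*t)/16 - t/4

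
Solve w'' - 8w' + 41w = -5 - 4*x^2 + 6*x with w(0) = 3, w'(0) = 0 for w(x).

w = -6621/68921 - 4*x**2/41 + 182*x/1681 - 860998*exp(4*x)*sin(5*x)/344605 + 213384*cos(5*x)*exp(4*x)/68921

Characteristic equation r² - 8r + 41 = 0 has discriminant (-8)² - 4·(41) = -100 < 0, so r = 4 ± 5i.
Hence w_h = C1*cos(5*x)*exp(4*x) + C2*exp(4*x)*sin(5*x).
For the particular solution try w_p = A0 + A1*x + A2*x^2. Substituting and matching coefficients of each power of x gives A0 = -6621/68921, A1 = 182/1681, A2 = -4/41, so w_p = -6621/68921 - 4*x^2/41 + 182*x/1681.
General solution: w = -6621/68921 - 4*x^2/41 + 182*x/1681 + C1*cos(5*x)*exp(4*x) + C2*exp(4*x)*sin(5*x).
Apply the initial conditions: w(0) = -6621/68921 + C1 = 3 and w'(0) = 182/1681 + 4*C1 + 5*C2 = 0. Solving gives C1 = 213384/68921, C2 = -860998/344605.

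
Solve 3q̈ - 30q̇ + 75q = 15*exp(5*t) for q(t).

q = C1*exp(5*t) + 5*t**2*exp(5*t)/2 + C2*t*exp(5*t)

Divide through by 3: q'' - 10q' + 25q = 5*exp(5*t).
Characteristic equation r² - 10r + 25 = 0 has discriminant (-10)² - 4·(25) = 0, so r = 5 is a repeated root.
Hence q_h = (C1 + C2*t)*exp(5*t).
Since exp(5*t) solves the homogeneous equation (r = 5 is a root of multiplicity 2), multiply the trial by t^2. Try q_p = A*t^2*exp(5*t). Substituting into the equation and dividing by exp(5*t) gives A = 5/2, so q_p = 5*t^2*exp(5*t)/2.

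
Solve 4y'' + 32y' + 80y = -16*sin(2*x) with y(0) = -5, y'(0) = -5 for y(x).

Divide through by 4: y'' + 8y' + 20y = -4*sin(2*x).
Characteristic equation r² + 8r + 20 = 0 has discriminant (8)² - 4·(20) = -16 < 0, so r = -4 ± 2i.
Hence y_h = C1*cos(2*x)*exp(-4*x) + C2*exp(-4*x)*sin(2*x).
Try y_p = A*cos(2*x) + B*sin(2*x). Substituting and equating the coefficients of cos(2x) and sin(2x) gives A = 1/8, B = -1/8, so y_p = -sin(2*x)/8 + cos(2*x)/8.
General solution: y = -sin(2*x)/8 + cos(2*x)/8 + C1*cos(2*x)*exp(-4*x) + C2*exp(-4*x)*sin(2*x).
Apply the initial conditions: y(0) = 1/8 + C1 = -5 and y'(0) = -1/4 - 4*C1 + 2*C2 = -5. Solving gives C1 = -41/8, C2 = -101/8.

y = -sin(2*x)/8 + cos(2*x)/8 - 101*exp(-4*x)*sin(2*x)/8 - 41*cos(2*x)*exp(-4*x)/8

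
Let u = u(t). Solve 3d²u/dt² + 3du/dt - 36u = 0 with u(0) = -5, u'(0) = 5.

u = -20*exp(-4*t)/7 - 15*exp(3*t)/7

Divide through by 3: u'' + u' - 12u = 0.
Characteristic equation r² + r - 12 = 0 factors as (r + 4)(r - 3) = 0, so r = -4, 3.
Hence u_h = C1*exp(-4*t) + C2*exp(3*t).
Apply the initial conditions: u(0) = C1 + C2 = -5 and u'(0) = -4*C1 + 3*C2 = 5. Solving gives C1 = -20/7, C2 = -15/7.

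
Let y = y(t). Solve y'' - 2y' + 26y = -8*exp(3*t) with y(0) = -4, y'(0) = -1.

Characteristic equation r² - 2r + 26 = 0 has discriminant (-2)² - 4·(26) = -100 < 0, so r = 1 ± 5i.
Hence y_h = C1*cos(5*t)*exp(t) + C2*exp(t)*sin(5*t).
Try y_p = A*exp(3*t). Substituting into the equation and dividing by exp(3*t) gives A = -8/29, so y_p = -8*exp(3*t)/29.
General solution: y = -8*exp(3*t)/29 + C1*cos(5*t)*exp(t) + C2*exp(t)*sin(5*t).
Apply the initial conditions: y(0) = -8/29 + C1 = -4 and y'(0) = -24/29 + C1 + 5*C2 = -1. Solving gives C1 = -108/29, C2 = 103/145.

y = -8*exp(3*t)/29 - 108*cos(5*t)*exp(t)/29 + 103*exp(t)*sin(5*t)/145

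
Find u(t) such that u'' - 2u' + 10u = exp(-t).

u = exp(-t)/13 + C1*cos(3*t)*exp(t) + C2*exp(t)*sin(3*t)

Characteristic equation r² - 2r + 10 = 0 has discriminant (-2)² - 4·(10) = -36 < 0, so r = 1 ± 3i.
Hence u_h = C1*cos(3*t)*exp(t) + C2*exp(t)*sin(3*t).
Try u_p = A*exp(-t). Substituting into the equation and dividing by exp(-t) gives A = 1/13, so u_p = exp(-t)/13.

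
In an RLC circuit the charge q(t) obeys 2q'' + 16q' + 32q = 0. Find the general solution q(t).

Divide through by 2: q'' + 8q' + 16q = 0.
Characteristic equation r² + 8r + 16 = 0 has discriminant (8)² - 4·(16) = 0, so r = -4 is a repeated root.
Hence q_h = (C1 + C2*t)*exp(-4*t).

q = C1*exp(-4*t) + C2*t*exp(-4*t)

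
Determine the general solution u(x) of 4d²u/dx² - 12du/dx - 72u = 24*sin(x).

Divide through by 4: u'' - 3u' - 18u = 6*sin(x).
Characteristic equation r² - 3r - 18 = 0 factors as (r + 3)(r - 6) = 0, so r = -3, 6.
Hence u_h = C1*exp(-3*x) + C2*exp(6*x).
Try u_p = A*cos(x) + B*sin(x). Substituting and equating the coefficients of cos(x) and sin(x) gives A = 9/185, B = -57/185, so u_p = -57*sin(x)/185 + 9*cos(x)/185.

u = -57*sin(x)/185 + 9*cos(x)/185 + C1*exp(-3*x) + C2*exp(6*x)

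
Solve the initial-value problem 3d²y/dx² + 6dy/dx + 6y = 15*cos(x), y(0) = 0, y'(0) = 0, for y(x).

y = 2*sin(x) - cos(x)*exp(-x) - 3*exp(-x)*sin(x) + cos(x)

Divide through by 3: y'' + 2y' + 2y = 5*cos(x).
Characteristic equation r² + 2r + 2 = 0 has discriminant (2)² - 4·(2) = -4 < 0, so r = -1 ± i.
Hence y_h = C1*cos(x)*exp(-x) + C2*exp(-x)*sin(x).
Try y_p = A*cos(x) + B*sin(x). Substituting and equating the coefficients of cos(x) and sin(x) gives A = 1, B = 2, so y_p = 2*sin(x) + cos(x).
General solution: y = 2*sin(x) + C1*cos(x)*exp(-x) + C2*exp(-x)*sin(x) + cos(x).
Apply the initial conditions: y(0) = 1 + C1 = 0 and y'(0) = 2 + C2 - C1 = 0. Solving gives C1 = -1, C2 = -3.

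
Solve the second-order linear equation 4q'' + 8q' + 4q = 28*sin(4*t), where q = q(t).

Divide through by 4: q'' + 2q' + q = 7*sin(4*t).
Characteristic equation r² + 2r + 1 = 0 has discriminant (2)² - 4·(1) = 0, so r = -1 is a repeated root.
Hence q_h = (C1 + C2*t)*exp(-t).
Try q_p = A*cos(4*t) + B*sin(4*t). Substituting and equating the coefficients of cos(4t) and sin(4t) gives A = -56/289, B = -105/289, so q_p = -105*sin(4*t)/289 - 56*cos(4*t)/289.

q = -105*sin(4*t)/289 - 56*cos(4*t)/289 + C1*exp(-t) + C2*t*exp(-t)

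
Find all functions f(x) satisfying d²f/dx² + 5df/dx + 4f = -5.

Characteristic equation r² + 5r + 4 = 0 factors as (r + 1)(r + 4) = 0, so r = -1, -4.
Hence f_h = C1*exp(-x) + C2*exp(-4*x).
For the particular solution try f_p = A0. Substituting and matching coefficients of each power of x gives A0 = -5/4, so f_p = -5/4.

f = -5/4 + C1*exp(-x) + C2*exp(-4*x)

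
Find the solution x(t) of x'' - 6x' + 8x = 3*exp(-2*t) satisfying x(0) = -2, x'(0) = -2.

x = -27*exp(2*t)/8 + exp(-2*t)/8 + 5*exp(4*t)/4

Characteristic equation r² - 6r + 8 = 0 factors as (r - 2)(r - 4) = 0, so r = 2, 4.
Hence x_h = C1*exp(2*t) + C2*exp(4*t).
Try x_p = A*exp(-2*t). Substituting into the equation and dividing by exp(-2*t) gives A = 1/8, so x_p = exp(-2*t)/8.
General solution: x = exp(-2*t)/8 + C1*exp(2*t) + C2*exp(4*t).
Apply the initial conditions: x(0) = 1/8 + C1 + C2 = -2 and x'(0) = -1/4 + 2*C1 + 4*C2 = -2. Solving gives C1 = -27/8, C2 = 5/4.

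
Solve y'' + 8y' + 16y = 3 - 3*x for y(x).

Characteristic equation r² + 8r + 16 = 0 has discriminant (8)² - 4·(16) = 0, so r = -4 is a repeated root.
Hence y_h = (C1 + C2*x)*exp(-4*x).
For the particular solution try y_p = A0 + A1*x. Substituting and matching coefficients of each power of x gives A0 = 9/32, A1 = -3/16, so y_p = 9/32 - 3*x/16.

y = 9/32 - 3*x/16 + C1*exp(-4*x) + C2*x*exp(-4*x)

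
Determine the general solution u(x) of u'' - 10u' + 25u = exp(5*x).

Characteristic equation r² - 10r + 25 = 0 has discriminant (-10)² - 4·(25) = 0, so r = 5 is a repeated root.
Hence u_h = (C1 + C2*x)*exp(5*x).
Since exp(5*x) solves the homogeneous equation (r = 5 is a root of multiplicity 2), multiply the trial by x^2. Try u_p = A*x^2*exp(5*x). Substituting into the equation and dividing by exp(5*x) gives A = 1/2, so u_p = x^2*exp(5*x)/2.

u = C1*exp(5*x) + x**2*exp(5*x)/2 + C2*x*exp(5*x)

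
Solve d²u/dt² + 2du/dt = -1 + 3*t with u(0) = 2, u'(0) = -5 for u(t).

u = 1/8 - 5*t/4 + 3*t**2/4 + 15*exp(-2*t)/8

Characteristic equation r² + 2r = 0 factors as (r + 2)r = 0, so r = -2, 0.
Hence u_h = C1*exp(-2*t) + C2.
Since 0 is a characteristic root (multiplicity 1), multiply the polynomial trial by t: try u_p = t*(A0 + A1*t). Substituting and matching coefficients of each power of t gives A0 = -5/4, A1 = 3/4, so u_p = -5*t/4 + 3*t^2/4.
General solution: u = C2 - 5*t/4 + 3*t^2/4 + C1*exp(-2*t).
Apply the initial conditions: u(0) = C1 + C2 = 2 and u'(0) = -5/4 - 2*C1 = -5. Solving gives C1 = 15/8, C2 = 1/8.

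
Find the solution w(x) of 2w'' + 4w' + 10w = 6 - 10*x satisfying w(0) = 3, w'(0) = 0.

Divide through by 2: w'' + 2w' + 5w = 3 - 5*x.
Characteristic equation r² + 2r + 5 = 0 has discriminant (2)² - 4·(5) = -16 < 0, so r = -1 ± 2i.
Hence w_h = C1*cos(2*x)*exp(-x) + C2*exp(-x)*sin(2*x).
For the particular solution try w_p = A0 + A1*x. Substituting and matching coefficients of each power of x gives A0 = 1, A1 = -1, so w_p = 1 - x.
General solution: w = 1 - x + C1*cos(2*x)*exp(-x) + C2*exp(-x)*sin(2*x).
Apply the initial conditions: w(0) = 1 + C1 = 3 and w'(0) = -1 - C1 + 2*C2 = 0. Solving gives C1 = 2, C2 = 3/2.

w = 1 - x + 2*cos(2*x)*exp(-x) + 3*exp(-x)*sin(2*x)/2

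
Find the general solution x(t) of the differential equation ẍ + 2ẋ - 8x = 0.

x = C1*exp(2*t) + C2*exp(-4*t)

Characteristic equation r² + 2r - 8 = 0 factors as (r - 2)(r + 4) = 0, so r = 2, -4.
Hence x_h = C1*exp(2*t) + C2*exp(-4*t).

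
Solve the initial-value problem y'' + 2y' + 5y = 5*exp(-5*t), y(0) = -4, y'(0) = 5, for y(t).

Characteristic equation r² + 2r + 5 = 0 has discriminant (2)² - 4·(5) = -16 < 0, so r = -1 ± 2i.
Hence y_h = C1*cos(2*t)*exp(-t) + C2*exp(-t)*sin(2*t).
Try y_p = A*exp(-5*t). Substituting into the equation and dividing by exp(-5*t) gives A = 1/4, so y_p = exp(-5*t)/4.
General solution: y = exp(-5*t)/4 + C1*cos(2*t)*exp(-t) + C2*exp(-t)*sin(2*t).
Apply the initial conditions: y(0) = 1/4 + C1 = -4 and y'(0) = -5/4 - C1 + 2*C2 = 5. Solving gives C1 = -17/4, C2 = 1.

y = exp(-5*t)/4 + exp(-t)*sin(2*t) - 17*cos(2*t)*exp(-t)/4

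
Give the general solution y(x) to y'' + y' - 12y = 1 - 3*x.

y = -1/16 + x/4 + C1*exp(-4*x) + C2*exp(3*x)

Characteristic equation r² + r - 12 = 0 factors as (r + 4)(r - 3) = 0, so r = -4, 3.
Hence y_h = C1*exp(-4*x) + C2*exp(3*x).
For the particular solution try y_p = A0 + A1*x. Substituting and matching coefficients of each power of x gives A0 = -1/16, A1 = 1/4, so y_p = -1/16 + x/4.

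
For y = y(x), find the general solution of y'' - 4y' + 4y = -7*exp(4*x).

Characteristic equation r² - 4r + 4 = 0 has discriminant (-4)² - 4·(4) = 0, so r = 2 is a repeated root.
Hence y_h = (C1 + C2*x)*exp(2*x).
Try y_p = A*exp(4*x). Substituting into the equation and dividing by exp(4*x) gives A = -7/4, so y_p = -7*exp(4*x)/4.

y = -7*exp(4*x)/4 + C1*exp(2*x) + C2*x*exp(2*x)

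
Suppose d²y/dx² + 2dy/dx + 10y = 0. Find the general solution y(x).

y = C1*cos(3*x)*exp(-x) + C2*exp(-x)*sin(3*x)

Characteristic equation r² + 2r + 10 = 0 has discriminant (2)² - 4·(10) = -36 < 0, so r = -1 ± 3i.
Hence y_h = C1*cos(3*x)*exp(-x) + C2*exp(-x)*sin(3*x).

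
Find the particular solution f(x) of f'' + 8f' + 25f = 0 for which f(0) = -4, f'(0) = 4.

Characteristic equation r² + 8r + 25 = 0 has discriminant (8)² - 4·(25) = -36 < 0, so r = -4 ± 3i.
Hence f_h = C1*cos(3*x)*exp(-4*x) + C2*exp(-4*x)*sin(3*x).
Apply the initial conditions: f(0) = C1 = -4 and f'(0) = -4*C1 + 3*C2 = 4. Solving gives C1 = -4, C2 = -4.

f = -4*cos(3*x)*exp(-4*x) - 4*exp(-4*x)*sin(3*x)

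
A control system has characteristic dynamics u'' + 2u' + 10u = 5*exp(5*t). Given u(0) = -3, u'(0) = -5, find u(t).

Characteristic equation r² + 2r + 10 = 0 has discriminant (2)² - 4·(10) = -36 < 0, so r = -1 ± 3i.
Hence u_h = C1*cos(3*t)*exp(-t) + C2*exp(-t)*sin(3*t).
Try u_p = A*exp(5*t). Substituting into the equation and dividing by exp(5*t) gives A = 1/9, so u_p = exp(5*t)/9.
General solution: u = exp(5*t)/9 + C1*cos(3*t)*exp(-t) + C2*exp(-t)*sin(3*t).
Apply the initial conditions: u(0) = 1/9 + C1 = -3 and u'(0) = 5/9 - C1 + 3*C2 = -5. Solving gives C1 = -28/9, C2 = -26/9.

u = exp(5*t)/9 - 28*cos(3*t)*exp(-t)/9 - 26*exp(-t)*sin(3*t)/9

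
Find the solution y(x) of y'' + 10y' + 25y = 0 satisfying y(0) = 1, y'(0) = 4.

Characteristic equation r² + 10r + 25 = 0 has discriminant (10)² - 4·(25) = 0, so r = -5 is a repeated root.
Hence y_h = (C1 + C2*x)*exp(-5*x).
Apply the initial conditions: y(0) = C1 = 1 and y'(0) = C2 - 5*C1 = 4. Solving gives C1 = 1, C2 = 9.

y = 9*x*exp(-5*x) + exp(-5*x)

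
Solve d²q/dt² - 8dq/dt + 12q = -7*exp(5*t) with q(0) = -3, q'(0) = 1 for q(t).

q = -16*exp(2*t)/3 + 7*exp(5*t)/3

Characteristic equation r² - 8r + 12 = 0 factors as (r - 6)(r - 2) = 0, so r = 6, 2.
Hence q_h = C1*exp(6*t) + C2*exp(2*t).
Try q_p = A*exp(5*t). Substituting into the equation and dividing by exp(5*t) gives A = 7/3, so q_p = 7*exp(5*t)/3.
General solution: q = 7*exp(5*t)/3 + C1*exp(6*t) + C2*exp(2*t).
Apply the initial conditions: q(0) = 7/3 + C1 + C2 = -3 and q'(0) = 35/3 + 2*C2 + 6*C1 = 1. Solving gives C1 = 0, C2 = -16/3.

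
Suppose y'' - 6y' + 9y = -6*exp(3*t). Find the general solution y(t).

y = C1*exp(3*t) - 3*t**2*exp(3*t) + C2*t*exp(3*t)

Characteristic equation r² - 6r + 9 = 0 has discriminant (-6)² - 4·(9) = 0, so r = 3 is a repeated root.
Hence y_h = (C1 + C2*t)*exp(3*t).
Since exp(3*t) solves the homogeneous equation (r = 3 is a root of multiplicity 2), multiply the trial by t^2. Try y_p = A*t^2*exp(3*t). Substituting into the equation and dividing by exp(3*t) gives A = -3, so y_p = -3*t^2*exp(3*t).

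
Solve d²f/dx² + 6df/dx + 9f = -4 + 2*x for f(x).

Characteristic equation r² + 6r + 9 = 0 has discriminant (6)² - 4·(9) = 0, so r = -3 is a repeated root.
Hence f_h = (C1 + C2*x)*exp(-3*x).
For the particular solution try f_p = A0 + A1*x. Substituting and matching coefficients of each power of x gives A0 = -16/27, A1 = 2/9, so f_p = -16/27 + 2*x/9.

f = -16/27 + 2*x/9 + C1*exp(-3*x) + C2*x*exp(-3*x)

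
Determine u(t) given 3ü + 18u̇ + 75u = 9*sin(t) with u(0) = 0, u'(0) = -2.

Divide through by 3: u'' + 6u' + 25u = 3*sin(t).
Characteristic equation r² + 6r + 25 = 0 has discriminant (6)² - 4·(25) = -64 < 0, so r = -3 ± 4i.
Hence u_h = C1*cos(4*t)*exp(-3*t) + C2*exp(-3*t)*sin(4*t).
Try u_p = A*cos(t) + B*sin(t). Substituting and equating the coefficients of cos(t) and sin(t) gives A = -1/34, B = 2/17, so u_p = -cos(t)/34 + 2*sin(t)/17.
General solution: u = -cos(t)/34 + 2*sin(t)/17 + C1*cos(4*t)*exp(-3*t) + C2*exp(-3*t)*sin(4*t).
Apply the initial conditions: u(0) = -1/34 + C1 = 0 and u'(0) = 2/17 - 3*C1 + 4*C2 = -2. Solving gives C1 = 1/34, C2 = -69/136.

u = -cos(t)/34 + 2*sin(t)/17 - 69*exp(-3*t)*sin(4*t)/136 + cos(4*t)*exp(-3*t)/34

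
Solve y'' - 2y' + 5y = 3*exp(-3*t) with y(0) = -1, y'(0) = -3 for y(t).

y = 3*exp(-3*t)/20 - 23*cos(2*t)*exp(t)/20 - 7*exp(t)*sin(2*t)/10

Characteristic equation r² - 2r + 5 = 0 has discriminant (-2)² - 4·(5) = -16 < 0, so r = 1 ± 2i.
Hence y_h = C1*cos(2*t)*exp(t) + C2*exp(t)*sin(2*t).
Try y_p = A*exp(-3*t). Substituting into the equation and dividing by exp(-3*t) gives A = 3/20, so y_p = 3*exp(-3*t)/20.
General solution: y = 3*exp(-3*t)/20 + C1*cos(2*t)*exp(t) + C2*exp(t)*sin(2*t).
Apply the initial conditions: y(0) = 3/20 + C1 = -1 and y'(0) = -9/20 + C1 + 2*C2 = -3. Solving gives C1 = -23/20, C2 = -7/10.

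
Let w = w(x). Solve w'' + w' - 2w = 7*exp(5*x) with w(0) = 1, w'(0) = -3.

w = -11*exp(x)/12 + exp(5*x)/4 + 5*exp(-2*x)/3

Characteristic equation r² + r - 2 = 0 factors as (r - 1)(r + 2) = 0, so r = 1, -2.
Hence w_h = C1*exp(x) + C2*exp(-2*x).
Try w_p = A*exp(5*x). Substituting into the equation and dividing by exp(5*x) gives A = 1/4, so w_p = exp(5*x)/4.
General solution: w = exp(5*x)/4 + C1*exp(x) + C2*exp(-2*x).
Apply the initial conditions: w(0) = 1/4 + C1 + C2 = 1 and w'(0) = 5/4 + C1 - 2*C2 = -3. Solving gives C1 = -11/12, C2 = 5/3.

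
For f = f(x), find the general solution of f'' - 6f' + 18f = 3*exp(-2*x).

Characteristic equation r² - 6r + 18 = 0 has discriminant (-6)² - 4·(18) = -36 < 0, so r = 3 ± 3i.
Hence f_h = C1*cos(3*x)*exp(3*x) + C2*exp(3*x)*sin(3*x).
Try f_p = A*exp(-2*x). Substituting into the equation and dividing by exp(-2*x) gives A = 3/34, so f_p = 3*exp(-2*x)/34.

f = 3*exp(-2*x)/34 + C1*cos(3*x)*exp(3*x) + C2*exp(3*x)*sin(3*x)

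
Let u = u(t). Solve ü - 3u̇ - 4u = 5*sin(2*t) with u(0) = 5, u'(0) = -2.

Characteristic equation r² - 3r - 4 = 0 factors as (r - 4)(r + 1) = 0, so r = 4, -1.
Hence u_h = C1*exp(4*t) + C2*exp(-t).
Try u_p = A*cos(2*t) + B*sin(2*t). Substituting and equating the coefficients of cos(2t) and sin(2t) gives A = 3/10, B = -2/5, so u_p = -2*sin(2*t)/5 + 3*cos(2*t)/10.
General solution: u = -2*sin(2*t)/5 + 3*cos(2*t)/10 + C1*exp(4*t) + C2*exp(-t).
Apply the initial conditions: u(0) = 3/10 + C1 + C2 = 5 and u'(0) = -4/5 - C2 + 4*C1 = -2. Solving gives C1 = 7/10, C2 = 4.

u = 4*exp(-t) - 2*sin(2*t)/5 + 3*cos(2*t)/10 + 7*exp(4*t)/10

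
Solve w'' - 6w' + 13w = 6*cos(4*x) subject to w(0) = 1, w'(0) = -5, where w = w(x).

Characteristic equation r² - 6r + 13 = 0 has discriminant (-6)² - 4·(13) = -16 < 0, so r = 3 ± 2i.
Hence w_h = C1*cos(2*x)*exp(3*x) + C2*exp(3*x)*sin(2*x).
Try w_p = A*cos(4*x) + B*sin(4*x). Substituting and equating the coefficients of cos(4x) and sin(4x) gives A = -2/65, B = -16/65, so w_p = -16*sin(4*x)/65 - 2*cos(4*x)/65.
General solution: w = -16*sin(4*x)/65 - 2*cos(4*x)/65 + C1*cos(2*x)*exp(3*x) + C2*exp(3*x)*sin(2*x).
Apply the initial conditions: w(0) = -2/65 + C1 = 1 and w'(0) = -64/65 + 2*C2 + 3*C1 = -5. Solving gives C1 = 67/65, C2 = -231/65.

w = -16*sin(4*x)/65 - 2*cos(4*x)/65 - 231*exp(3*x)*sin(2*x)/65 + 67*cos(2*x)*exp(3*x)/65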